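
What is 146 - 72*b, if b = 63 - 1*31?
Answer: -2158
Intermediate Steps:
b = 32 (b = 63 - 31 = 32)
146 - 72*b = 146 - 72*32 = 146 - 2304 = -2158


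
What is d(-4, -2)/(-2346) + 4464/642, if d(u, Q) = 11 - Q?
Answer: 1744033/251022 ≈ 6.9477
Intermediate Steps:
d(-4, -2)/(-2346) + 4464/642 = (11 - 1*(-2))/(-2346) + 4464/642 = (11 + 2)*(-1/2346) + 4464*(1/642) = 13*(-1/2346) + 744/107 = -13/2346 + 744/107 = 1744033/251022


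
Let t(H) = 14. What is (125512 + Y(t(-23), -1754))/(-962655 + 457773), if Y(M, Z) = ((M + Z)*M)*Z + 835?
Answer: -42853787/504882 ≈ -84.879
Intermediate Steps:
Y(M, Z) = 835 + M*Z*(M + Z) (Y(M, Z) = (M*(M + Z))*Z + 835 = M*Z*(M + Z) + 835 = 835 + M*Z*(M + Z))
(125512 + Y(t(-23), -1754))/(-962655 + 457773) = (125512 + (835 + 14*(-1754)² - 1754*14²))/(-962655 + 457773) = (125512 + (835 + 14*3076516 - 1754*196))/(-504882) = (125512 + (835 + 43071224 - 343784))*(-1/504882) = (125512 + 42728275)*(-1/504882) = 42853787*(-1/504882) = -42853787/504882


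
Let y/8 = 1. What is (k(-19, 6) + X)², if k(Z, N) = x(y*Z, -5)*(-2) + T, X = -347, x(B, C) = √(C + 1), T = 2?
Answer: 119009 + 2760*I ≈ 1.1901e+5 + 2760.0*I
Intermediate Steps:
y = 8 (y = 8*1 = 8)
x(B, C) = √(1 + C)
k(Z, N) = 2 - 4*I (k(Z, N) = √(1 - 5)*(-2) + 2 = √(-4)*(-2) + 2 = (2*I)*(-2) + 2 = -4*I + 2 = 2 - 4*I)
(k(-19, 6) + X)² = ((2 - 4*I) - 347)² = (-345 - 4*I)²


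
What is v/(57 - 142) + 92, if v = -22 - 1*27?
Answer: 7869/85 ≈ 92.576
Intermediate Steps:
v = -49 (v = -22 - 27 = -49)
v/(57 - 142) + 92 = -49/(57 - 142) + 92 = -49/(-85) + 92 = -49*(-1/85) + 92 = 49/85 + 92 = 7869/85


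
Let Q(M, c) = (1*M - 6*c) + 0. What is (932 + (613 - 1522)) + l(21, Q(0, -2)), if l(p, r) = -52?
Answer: -29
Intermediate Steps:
Q(M, c) = M - 6*c (Q(M, c) = (M - 6*c) + 0 = M - 6*c)
(932 + (613 - 1522)) + l(21, Q(0, -2)) = (932 + (613 - 1522)) - 52 = (932 - 909) - 52 = 23 - 52 = -29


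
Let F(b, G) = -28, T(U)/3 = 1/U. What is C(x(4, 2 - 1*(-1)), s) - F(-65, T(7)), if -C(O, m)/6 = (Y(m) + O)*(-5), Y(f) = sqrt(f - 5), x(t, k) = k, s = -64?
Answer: 118 + 30*I*sqrt(69) ≈ 118.0 + 249.2*I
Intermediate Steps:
T(U) = 3/U
Y(f) = sqrt(-5 + f)
C(O, m) = 30*O + 30*sqrt(-5 + m) (C(O, m) = -6*(sqrt(-5 + m) + O)*(-5) = -6*(O + sqrt(-5 + m))*(-5) = -6*(-5*O - 5*sqrt(-5 + m)) = 30*O + 30*sqrt(-5 + m))
C(x(4, 2 - 1*(-1)), s) - F(-65, T(7)) = (30*(2 - 1*(-1)) + 30*sqrt(-5 - 64)) - 1*(-28) = (30*(2 + 1) + 30*sqrt(-69)) + 28 = (30*3 + 30*(I*sqrt(69))) + 28 = (90 + 30*I*sqrt(69)) + 28 = 118 + 30*I*sqrt(69)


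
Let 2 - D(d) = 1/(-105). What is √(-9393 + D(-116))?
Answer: I*√103535670/105 ≈ 96.907*I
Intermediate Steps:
D(d) = 211/105 (D(d) = 2 - 1/(-105) = 2 - 1*(-1/105) = 2 + 1/105 = 211/105)
√(-9393 + D(-116)) = √(-9393 + 211/105) = √(-986054/105) = I*√103535670/105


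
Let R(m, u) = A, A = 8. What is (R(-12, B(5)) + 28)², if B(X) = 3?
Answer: 1296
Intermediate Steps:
R(m, u) = 8
(R(-12, B(5)) + 28)² = (8 + 28)² = 36² = 1296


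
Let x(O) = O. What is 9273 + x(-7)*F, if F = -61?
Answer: 9700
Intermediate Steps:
9273 + x(-7)*F = 9273 - 7*(-61) = 9273 + 427 = 9700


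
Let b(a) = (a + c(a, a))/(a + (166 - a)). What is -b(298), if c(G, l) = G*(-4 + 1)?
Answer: 298/83 ≈ 3.5904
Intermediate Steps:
c(G, l) = -3*G (c(G, l) = G*(-3) = -3*G)
b(a) = -a/83 (b(a) = (a - 3*a)/(a + (166 - a)) = -2*a/166 = -2*a*(1/166) = -a/83)
-b(298) = -(-1)*298/83 = -1*(-298/83) = 298/83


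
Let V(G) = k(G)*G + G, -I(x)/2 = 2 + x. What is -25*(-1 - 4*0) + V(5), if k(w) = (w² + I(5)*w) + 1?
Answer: -190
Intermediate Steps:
I(x) = -4 - 2*x (I(x) = -2*(2 + x) = -4 - 2*x)
k(w) = 1 + w² - 14*w (k(w) = (w² + (-4 - 2*5)*w) + 1 = (w² + (-4 - 10)*w) + 1 = (w² - 14*w) + 1 = 1 + w² - 14*w)
V(G) = G + G*(1 + G² - 14*G) (V(G) = (1 + G² - 14*G)*G + G = G*(1 + G² - 14*G) + G = G + G*(1 + G² - 14*G))
-25*(-1 - 4*0) + V(5) = -25*(-1 - 4*0) + 5*(2 + 5² - 14*5) = -25*(-1 + 0) + 5*(2 + 25 - 70) = -25*(-1) + 5*(-43) = 25 - 215 = -190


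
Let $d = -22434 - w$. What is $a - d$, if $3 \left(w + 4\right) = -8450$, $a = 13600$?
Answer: $\frac{99640}{3} \approx 33213.0$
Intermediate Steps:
$w = - \frac{8462}{3}$ ($w = -4 + \frac{1}{3} \left(-8450\right) = -4 - \frac{8450}{3} = - \frac{8462}{3} \approx -2820.7$)
$d = - \frac{58840}{3}$ ($d = -22434 - - \frac{8462}{3} = -22434 + \frac{8462}{3} = - \frac{58840}{3} \approx -19613.0$)
$a - d = 13600 - - \frac{58840}{3} = 13600 + \frac{58840}{3} = \frac{99640}{3}$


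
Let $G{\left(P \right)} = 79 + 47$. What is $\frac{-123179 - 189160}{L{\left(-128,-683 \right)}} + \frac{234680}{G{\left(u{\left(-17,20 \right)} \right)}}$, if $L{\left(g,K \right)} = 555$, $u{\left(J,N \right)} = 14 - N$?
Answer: $\frac{15148781}{11655} \approx 1299.8$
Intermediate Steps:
$G{\left(P \right)} = 126$
$\frac{-123179 - 189160}{L{\left(-128,-683 \right)}} + \frac{234680}{G{\left(u{\left(-17,20 \right)} \right)}} = \frac{-123179 - 189160}{555} + \frac{234680}{126} = \left(-312339\right) \frac{1}{555} + 234680 \cdot \frac{1}{126} = - \frac{104113}{185} + \frac{117340}{63} = \frac{15148781}{11655}$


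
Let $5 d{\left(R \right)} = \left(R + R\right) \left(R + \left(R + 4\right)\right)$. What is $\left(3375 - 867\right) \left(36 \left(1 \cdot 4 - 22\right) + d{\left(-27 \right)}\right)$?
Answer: $-270864$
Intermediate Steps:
$d{\left(R \right)} = \frac{2 R \left(4 + 2 R\right)}{5}$ ($d{\left(R \right)} = \frac{\left(R + R\right) \left(R + \left(R + 4\right)\right)}{5} = \frac{2 R \left(R + \left(4 + R\right)\right)}{5} = \frac{2 R \left(4 + 2 R\right)}{5}$)
$\left(3375 - 867\right) \left(36 \left(1 \cdot 4 - 22\right) + d{\left(-27 \right)}\right) = \left(3375 - 867\right) \left(36 \left(1 \cdot 4 - 22\right) + \frac{4}{5} \left(-27\right) \left(2 - 27\right)\right) = 2508 \left(36 \left(4 - 22\right) + \frac{4}{5} \left(-27\right) \left(-25\right)\right) = 2508 \left(36 \left(-18\right) + 540\right) = 2508 \left(-648 + 540\right) = 2508 \left(-108\right) = -270864$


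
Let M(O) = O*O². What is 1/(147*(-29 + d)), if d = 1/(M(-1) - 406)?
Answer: -407/1735188 ≈ -0.00023456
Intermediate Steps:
M(O) = O³
d = -1/407 (d = 1/((-1)³ - 406) = 1/(-1 - 406) = 1/(-407) = -1/407 ≈ -0.0024570)
1/(147*(-29 + d)) = 1/(147*(-29 - 1/407)) = 1/(147*(-11804/407)) = 1/(-1735188/407) = -407/1735188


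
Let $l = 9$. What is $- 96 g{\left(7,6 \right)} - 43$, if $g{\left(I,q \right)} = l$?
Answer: $-907$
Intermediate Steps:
$g{\left(I,q \right)} = 9$
$- 96 g{\left(7,6 \right)} - 43 = \left(-96\right) 9 - 43 = -864 - 43 = -907$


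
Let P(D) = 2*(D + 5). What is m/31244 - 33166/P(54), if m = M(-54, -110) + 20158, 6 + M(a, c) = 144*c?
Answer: -129466211/460849 ≈ -280.93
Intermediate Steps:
M(a, c) = -6 + 144*c
P(D) = 10 + 2*D (P(D) = 2*(5 + D) = 10 + 2*D)
m = 4312 (m = (-6 + 144*(-110)) + 20158 = (-6 - 15840) + 20158 = -15846 + 20158 = 4312)
m/31244 - 33166/P(54) = 4312/31244 - 33166/(10 + 2*54) = 4312*(1/31244) - 33166/(10 + 108) = 1078/7811 - 33166/118 = 1078/7811 - 33166*1/118 = 1078/7811 - 16583/59 = -129466211/460849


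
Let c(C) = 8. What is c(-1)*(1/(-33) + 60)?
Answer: 15832/33 ≈ 479.76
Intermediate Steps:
c(-1)*(1/(-33) + 60) = 8*(1/(-33) + 60) = 8*(-1/33 + 60) = 8*(1979/33) = 15832/33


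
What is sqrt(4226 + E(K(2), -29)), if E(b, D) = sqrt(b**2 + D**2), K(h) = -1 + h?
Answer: sqrt(4226 + sqrt(842)) ≈ 65.230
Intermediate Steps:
E(b, D) = sqrt(D**2 + b**2)
sqrt(4226 + E(K(2), -29)) = sqrt(4226 + sqrt((-29)**2 + (-1 + 2)**2)) = sqrt(4226 + sqrt(841 + 1**2)) = sqrt(4226 + sqrt(841 + 1)) = sqrt(4226 + sqrt(842))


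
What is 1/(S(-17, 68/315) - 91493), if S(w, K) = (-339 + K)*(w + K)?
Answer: -99225/8514180146 ≈ -1.1654e-5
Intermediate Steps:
S(w, K) = (-339 + K)*(K + w)
1/(S(-17, 68/315) - 91493) = 1/(((68/315)² - 23052/315 - 339*(-17) + (68/315)*(-17)) - 91493) = 1/(((68*(1/315))² - 23052/315 + 5763 + (68*(1/315))*(-17)) - 91493) = 1/(((68/315)² - 339*68/315 + 5763 + (68/315)*(-17)) - 91493) = 1/((4624/99225 - 7684/105 + 5763 - 1156/315) - 91493) = 1/(564212779/99225 - 91493) = 1/(-8514180146/99225) = -99225/8514180146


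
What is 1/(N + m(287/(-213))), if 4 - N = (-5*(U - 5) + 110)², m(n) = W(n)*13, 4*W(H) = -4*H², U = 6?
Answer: -45369/501082546 ≈ -9.0542e-5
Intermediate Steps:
W(H) = -H² (W(H) = (-4*H²)/4 = -H²)
m(n) = -13*n² (m(n) = -n²*13 = -13*n²)
N = -11021 (N = 4 - (-5*(6 - 5) + 110)² = 4 - (-5*1 + 110)² = 4 - (-5 + 110)² = 4 - 1*105² = 4 - 1*11025 = 4 - 11025 = -11021)
1/(N + m(287/(-213))) = 1/(-11021 - 13*(287/(-213))²) = 1/(-11021 - 13*(287*(-1/213))²) = 1/(-11021 - 13*(-287/213)²) = 1/(-11021 - 13*82369/45369) = 1/(-11021 - 1070797/45369) = 1/(-501082546/45369) = -45369/501082546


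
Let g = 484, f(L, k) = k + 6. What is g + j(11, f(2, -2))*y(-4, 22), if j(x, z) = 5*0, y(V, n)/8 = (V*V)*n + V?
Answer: 484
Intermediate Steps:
f(L, k) = 6 + k
y(V, n) = 8*V + 8*n*V² (y(V, n) = 8*((V*V)*n + V) = 8*(V²*n + V) = 8*(n*V² + V) = 8*(V + n*V²) = 8*V + 8*n*V²)
j(x, z) = 0
g + j(11, f(2, -2))*y(-4, 22) = 484 + 0*(8*(-4)*(1 - 4*22)) = 484 + 0*(8*(-4)*(1 - 88)) = 484 + 0*(8*(-4)*(-87)) = 484 + 0*2784 = 484 + 0 = 484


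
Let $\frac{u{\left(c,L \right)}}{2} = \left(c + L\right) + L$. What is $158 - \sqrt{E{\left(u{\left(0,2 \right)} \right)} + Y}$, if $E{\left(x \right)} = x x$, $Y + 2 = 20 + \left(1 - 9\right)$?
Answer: $158 - \sqrt{74} \approx 149.4$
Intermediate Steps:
$u{\left(c,L \right)} = 2 c + 4 L$ ($u{\left(c,L \right)} = 2 \left(\left(c + L\right) + L\right) = 2 \left(\left(L + c\right) + L\right) = 2 \left(c + 2 L\right) = 2 c + 4 L$)
$Y = 10$ ($Y = -2 + \left(20 + \left(1 - 9\right)\right) = -2 + \left(20 - 8\right) = -2 + 12 = 10$)
$E{\left(x \right)} = x^{2}$
$158 - \sqrt{E{\left(u{\left(0,2 \right)} \right)} + Y} = 158 - \sqrt{\left(2 \cdot 0 + 4 \cdot 2\right)^{2} + 10} = 158 - \sqrt{\left(0 + 8\right)^{2} + 10} = 158 - \sqrt{8^{2} + 10} = 158 - \sqrt{64 + 10} = 158 - \sqrt{74}$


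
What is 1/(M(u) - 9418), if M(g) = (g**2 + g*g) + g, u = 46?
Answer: -1/5140 ≈ -0.00019455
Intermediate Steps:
M(g) = g + 2*g**2 (M(g) = (g**2 + g**2) + g = 2*g**2 + g = g + 2*g**2)
1/(M(u) - 9418) = 1/(46*(1 + 2*46) - 9418) = 1/(46*(1 + 92) - 9418) = 1/(46*93 - 9418) = 1/(4278 - 9418) = 1/(-5140) = -1/5140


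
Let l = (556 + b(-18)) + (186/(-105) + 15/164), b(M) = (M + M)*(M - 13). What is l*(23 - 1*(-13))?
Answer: 86288733/1435 ≈ 60132.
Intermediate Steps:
b(M) = 2*M*(-13 + M) (b(M) = (2*M)*(-13 + M) = 2*M*(-13 + M))
l = 9587637/5740 (l = (556 + 2*(-18)*(-13 - 18)) + (186/(-105) + 15/164) = (556 + 2*(-18)*(-31)) + (186*(-1/105) + 15*(1/164)) = (556 + 1116) + (-62/35 + 15/164) = 1672 - 9643/5740 = 9587637/5740 ≈ 1670.3)
l*(23 - 1*(-13)) = 9587637*(23 - 1*(-13))/5740 = 9587637*(23 + 13)/5740 = (9587637/5740)*36 = 86288733/1435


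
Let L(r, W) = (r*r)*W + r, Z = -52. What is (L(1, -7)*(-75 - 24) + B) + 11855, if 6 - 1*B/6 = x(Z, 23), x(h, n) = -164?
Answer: 13469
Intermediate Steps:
L(r, W) = r + W*r**2 (L(r, W) = r**2*W + r = W*r**2 + r = r + W*r**2)
B = 1020 (B = 36 - 6*(-164) = 36 + 984 = 1020)
(L(1, -7)*(-75 - 24) + B) + 11855 = ((1*(1 - 7*1))*(-75 - 24) + 1020) + 11855 = ((1*(1 - 7))*(-99) + 1020) + 11855 = ((1*(-6))*(-99) + 1020) + 11855 = (-6*(-99) + 1020) + 11855 = (594 + 1020) + 11855 = 1614 + 11855 = 13469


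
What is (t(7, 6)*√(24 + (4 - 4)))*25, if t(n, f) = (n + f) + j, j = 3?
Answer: 800*√6 ≈ 1959.6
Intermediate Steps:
t(n, f) = 3 + f + n (t(n, f) = (n + f) + 3 = (f + n) + 3 = 3 + f + n)
(t(7, 6)*√(24 + (4 - 4)))*25 = ((3 + 6 + 7)*√(24 + (4 - 4)))*25 = (16*√(24 + 0))*25 = (16*√24)*25 = (16*(2*√6))*25 = (32*√6)*25 = 800*√6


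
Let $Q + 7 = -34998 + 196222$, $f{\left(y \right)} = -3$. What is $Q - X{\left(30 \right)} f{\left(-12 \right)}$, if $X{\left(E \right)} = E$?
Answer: $161307$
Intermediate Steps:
$Q = 161217$ ($Q = -7 + \left(-34998 + 196222\right) = -7 + 161224 = 161217$)
$Q - X{\left(30 \right)} f{\left(-12 \right)} = 161217 - 30 \left(-3\right) = 161217 - -90 = 161217 + 90 = 161307$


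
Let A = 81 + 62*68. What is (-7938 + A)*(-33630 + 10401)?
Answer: 84576789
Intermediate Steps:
A = 4297 (A = 81 + 4216 = 4297)
(-7938 + A)*(-33630 + 10401) = (-7938 + 4297)*(-33630 + 10401) = -3641*(-23229) = 84576789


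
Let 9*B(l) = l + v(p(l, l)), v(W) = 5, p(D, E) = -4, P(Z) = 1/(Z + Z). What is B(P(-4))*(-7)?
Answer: -91/24 ≈ -3.7917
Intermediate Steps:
P(Z) = 1/(2*Z)
B(l) = 5/9 + l/9 (B(l) = (l + 5)/9 = (5 + l)/9 = 5/9 + l/9)
B(P(-4))*(-7) = (5/9 + ((½)/(-4))/9)*(-7) = (5/9 + ((½)*(-¼))/9)*(-7) = (5/9 + (⅑)*(-⅛))*(-7) = (5/9 - 1/72)*(-7) = (13/24)*(-7) = -91/24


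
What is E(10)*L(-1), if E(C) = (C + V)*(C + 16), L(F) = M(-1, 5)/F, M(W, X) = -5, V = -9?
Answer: 130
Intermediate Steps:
L(F) = -5/F
E(C) = (-9 + C)*(16 + C) (E(C) = (C - 9)*(C + 16) = (-9 + C)*(16 + C))
E(10)*L(-1) = (-144 + 10² + 7*10)*(-5/(-1)) = (-144 + 100 + 70)*(-5*(-1)) = 26*5 = 130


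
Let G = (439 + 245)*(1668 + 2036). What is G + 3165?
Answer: 2536701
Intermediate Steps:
G = 2533536 (G = 684*3704 = 2533536)
G + 3165 = 2533536 + 3165 = 2536701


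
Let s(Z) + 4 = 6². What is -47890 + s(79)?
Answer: -47858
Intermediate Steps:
s(Z) = 32 (s(Z) = -4 + 6² = -4 + 36 = 32)
-47890 + s(79) = -47890 + 32 = -47858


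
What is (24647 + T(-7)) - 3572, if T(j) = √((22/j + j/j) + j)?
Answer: 21075 + 8*I*√7/7 ≈ 21075.0 + 3.0237*I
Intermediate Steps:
T(j) = √(1 + j + 22/j) (T(j) = √((22/j + 1) + j) = √((1 + 22/j) + j) = √(1 + j + 22/j))
(24647 + T(-7)) - 3572 = (24647 + √(1 - 7 + 22/(-7))) - 3572 = (24647 + √(1 - 7 + 22*(-⅐))) - 3572 = (24647 + √(1 - 7 - 22/7)) - 3572 = (24647 + √(-64/7)) - 3572 = (24647 + 8*I*√7/7) - 3572 = 21075 + 8*I*√7/7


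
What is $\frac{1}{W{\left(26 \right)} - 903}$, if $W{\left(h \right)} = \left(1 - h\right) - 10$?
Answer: $- \frac{1}{938} \approx -0.0010661$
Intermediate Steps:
$W{\left(h \right)} = -9 - h$ ($W{\left(h \right)} = \left(1 - h\right) - 10 = -9 - h$)
$\frac{1}{W{\left(26 \right)} - 903} = \frac{1}{\left(-9 - 26\right) - 903} = \frac{1}{-35 - 903} = \frac{1}{-938} = - \frac{1}{938}$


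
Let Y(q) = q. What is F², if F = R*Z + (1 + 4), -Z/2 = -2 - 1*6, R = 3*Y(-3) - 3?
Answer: 34969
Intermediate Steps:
R = -12 (R = 3*(-3) - 3 = -9 - 3 = -12)
Z = 16 (Z = -2*(-2 - 1*6) = -2*(-2 - 6) = -2*(-8) = 16)
F = -187 (F = -12*16 + (1 + 4) = -192 + 5 = -187)
F² = (-187)² = 34969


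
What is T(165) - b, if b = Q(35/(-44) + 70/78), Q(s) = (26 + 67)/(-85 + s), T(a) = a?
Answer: 24197613/145685 ≈ 166.10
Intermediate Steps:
Q(s) = 93/(-85 + s)
b = -159588/145685 (b = 93/(-85 + (35/(-44) + 70/78)) = 93/(-85 + (35*(-1/44) + 70*(1/78))) = 93/(-85 + (-35/44 + 35/39)) = 93/(-85 + 175/1716) = 93/(-145685/1716) = 93*(-1716/145685) = -159588/145685 ≈ -1.0954)
T(165) - b = 165 - 1*(-159588/145685) = 165 + 159588/145685 = 24197613/145685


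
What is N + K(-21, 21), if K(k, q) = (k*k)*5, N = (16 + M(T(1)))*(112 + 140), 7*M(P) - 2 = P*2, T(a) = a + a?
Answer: 6453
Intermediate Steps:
T(a) = 2*a
M(P) = 2/7 + 2*P/7 (M(P) = 2/7 + (P*2)/7 = 2/7 + (2*P)/7 = 2/7 + 2*P/7)
N = 4248 (N = (16 + (2/7 + 2*(2*1)/7))*(112 + 140) = (16 + (2/7 + (2/7)*2))*252 = (16 + (2/7 + 4/7))*252 = (16 + 6/7)*252 = (118/7)*252 = 4248)
K(k, q) = 5*k² (K(k, q) = k²*5 = 5*k²)
N + K(-21, 21) = 4248 + 5*(-21)² = 4248 + 5*441 = 4248 + 2205 = 6453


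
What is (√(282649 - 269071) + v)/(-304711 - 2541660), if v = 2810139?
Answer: -2810139/2846371 - √13578/2846371 ≈ -0.98731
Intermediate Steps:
(√(282649 - 269071) + v)/(-304711 - 2541660) = (√(282649 - 269071) + 2810139)/(-304711 - 2541660) = (√13578 + 2810139)/(-2846371) = (2810139 + √13578)*(-1/2846371) = -2810139/2846371 - √13578/2846371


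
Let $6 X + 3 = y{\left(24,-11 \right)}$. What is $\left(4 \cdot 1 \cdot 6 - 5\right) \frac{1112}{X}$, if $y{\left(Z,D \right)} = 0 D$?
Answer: $-42256$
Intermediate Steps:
$y{\left(Z,D \right)} = 0$
$X = - \frac{1}{2}$ ($X = - \frac{1}{2} + \frac{1}{6} \cdot 0 = - \frac{1}{2} + 0 = - \frac{1}{2} \approx -0.5$)
$\left(4 \cdot 1 \cdot 6 - 5\right) \frac{1112}{X} = \left(4 \cdot 1 \cdot 6 - 5\right) \frac{1112}{- \frac{1}{2}} = \left(4 \cdot 6 - 5\right) 1112 \left(-2\right) = \left(24 - 5\right) \left(-2224\right) = 19 \left(-2224\right) = -42256$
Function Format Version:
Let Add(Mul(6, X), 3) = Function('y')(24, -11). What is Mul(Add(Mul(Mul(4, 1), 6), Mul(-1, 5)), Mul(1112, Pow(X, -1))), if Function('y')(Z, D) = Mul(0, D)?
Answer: -42256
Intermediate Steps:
Function('y')(Z, D) = 0
X = Rational(-1, 2) (X = Add(Rational(-1, 2), Mul(Rational(1, 6), 0)) = Add(Rational(-1, 2), 0) = Rational(-1, 2) ≈ -0.50000)
Mul(Add(Mul(Mul(4, 1), 6), Mul(-1, 5)), Mul(1112, Pow(X, -1))) = Mul(Add(Mul(Mul(4, 1), 6), Mul(-1, 5)), Mul(1112, Pow(Rational(-1, 2), -1))) = Mul(Add(Mul(4, 6), -5), Mul(1112, -2)) = Mul(Add(24, -5), -2224) = Mul(19, -2224) = -42256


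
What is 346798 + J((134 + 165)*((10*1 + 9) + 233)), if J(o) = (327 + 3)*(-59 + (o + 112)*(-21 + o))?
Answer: 1875778215928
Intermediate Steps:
J(o) = -19470 + 330*(-21 + o)*(112 + o) (J(o) = 330*(-59 + (112 + o)*(-21 + o)) = 330*(-59 + (-21 + o)*(112 + o)) = -19470 + 330*(-21 + o)*(112 + o))
346798 + J((134 + 165)*((10*1 + 9) + 233)) = 346798 + (-795630 + 330*((134 + 165)*((10*1 + 9) + 233))² + 30030*((134 + 165)*((10*1 + 9) + 233))) = 346798 + (-795630 + 330*(299*((10 + 9) + 233))² + 30030*(299*((10 + 9) + 233))) = 346798 + (-795630 + 330*(299*(19 + 233))² + 30030*(299*(19 + 233))) = 346798 + (-795630 + 330*(299*252)² + 30030*(299*252)) = 346798 + (-795630 + 330*75348² + 30030*75348) = 346798 + (-795630 + 330*5677321104 + 2262700440) = 346798 + (-795630 + 1873515964320 + 2262700440) = 346798 + 1875777869130 = 1875778215928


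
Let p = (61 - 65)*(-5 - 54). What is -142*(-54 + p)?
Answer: -25844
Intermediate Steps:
p = 236 (p = -4*(-59) = 236)
-142*(-54 + p) = -142*(-54 + 236) = -142*182 = -25844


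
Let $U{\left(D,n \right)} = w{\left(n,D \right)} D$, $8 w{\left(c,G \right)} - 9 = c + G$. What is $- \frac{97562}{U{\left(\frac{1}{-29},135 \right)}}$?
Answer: $\frac{656397136}{4175} \approx 1.5722 \cdot 10^{5}$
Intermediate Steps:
$w{\left(c,G \right)} = \frac{9}{8} + \frac{G}{8} + \frac{c}{8}$ ($w{\left(c,G \right)} = \frac{9}{8} + \frac{c + G}{8} = \frac{9}{8} + \frac{G + c}{8} = \frac{9}{8} + \left(\frac{G}{8} + \frac{c}{8}\right) = \frac{9}{8} + \frac{G}{8} + \frac{c}{8}$)
$U{\left(D,n \right)} = D \left(\frac{9}{8} + \frac{D}{8} + \frac{n}{8}\right)$ ($U{\left(D,n \right)} = \left(\frac{9}{8} + \frac{D}{8} + \frac{n}{8}\right) D = D \left(\frac{9}{8} + \frac{D}{8} + \frac{n}{8}\right)$)
$- \frac{97562}{U{\left(\frac{1}{-29},135 \right)}} = - \frac{97562}{\frac{1}{8} \frac{1}{-29} \left(9 + \frac{1}{-29} + 135\right)} = - \frac{97562}{\frac{1}{8} \left(- \frac{1}{29}\right) \left(9 - \frac{1}{29} + 135\right)} = - \frac{97562}{\frac{1}{8} \left(- \frac{1}{29}\right) \frac{4175}{29}} = - \frac{97562}{- \frac{4175}{6728}} = \left(-97562\right) \left(- \frac{6728}{4175}\right) = \frac{656397136}{4175}$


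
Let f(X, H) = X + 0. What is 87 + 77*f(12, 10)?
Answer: 1011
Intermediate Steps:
f(X, H) = X
87 + 77*f(12, 10) = 87 + 77*12 = 87 + 924 = 1011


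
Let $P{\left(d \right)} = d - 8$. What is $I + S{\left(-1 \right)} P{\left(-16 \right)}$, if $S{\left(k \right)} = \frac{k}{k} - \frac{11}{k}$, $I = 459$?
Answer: $171$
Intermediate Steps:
$P{\left(d \right)} = -8 + d$
$S{\left(k \right)} = 1 - \frac{11}{k}$
$I + S{\left(-1 \right)} P{\left(-16 \right)} = 459 + \frac{-11 - 1}{-1} \left(-8 - 16\right) = 459 + \left(-1\right) \left(-12\right) \left(-24\right) = 459 + 12 \left(-24\right) = 459 - 288 = 171$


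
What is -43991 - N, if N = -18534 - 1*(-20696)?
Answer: -46153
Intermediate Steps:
N = 2162 (N = -18534 + 20696 = 2162)
-43991 - N = -43991 - 1*2162 = -43991 - 2162 = -46153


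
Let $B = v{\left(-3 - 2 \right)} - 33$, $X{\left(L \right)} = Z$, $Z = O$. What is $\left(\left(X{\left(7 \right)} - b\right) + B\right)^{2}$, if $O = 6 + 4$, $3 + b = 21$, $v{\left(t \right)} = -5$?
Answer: $2116$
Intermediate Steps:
$b = 18$ ($b = -3 + 21 = 18$)
$O = 10$
$Z = 10$
$X{\left(L \right)} = 10$
$B = -38$ ($B = -5 - 33 = -38$)
$\left(\left(X{\left(7 \right)} - b\right) + B\right)^{2} = \left(\left(10 - 18\right) - 38\right)^{2} = \left(-8 - 38\right)^{2} = \left(-46\right)^{2} = 2116$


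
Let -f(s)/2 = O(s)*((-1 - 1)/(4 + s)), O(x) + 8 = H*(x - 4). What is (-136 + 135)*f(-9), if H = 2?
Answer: -136/5 ≈ -27.200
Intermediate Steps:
O(x) = -16 + 2*x (O(x) = -8 + 2*(x - 4) = -8 + 2*(-4 + x) = -8 + (-8 + 2*x) = -16 + 2*x)
f(s) = 4*(-16 + 2*s)/(4 + s) (f(s) = -2*(-16 + 2*s)*(-1 - 1)/(4 + s) = -2*(-16 + 2*s)*(-2/(4 + s)) = -(-4)*(-16 + 2*s)/(4 + s) = 4*(-16 + 2*s)/(4 + s))
(-136 + 135)*f(-9) = (-136 + 135)*(8*(-8 - 9)/(4 - 9)) = -8*(-17)/(-5) = -8*(-1)*(-17)/5 = -1*136/5 = -136/5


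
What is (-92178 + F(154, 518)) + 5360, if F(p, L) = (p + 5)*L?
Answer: -4456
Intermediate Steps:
F(p, L) = L*(5 + p) (F(p, L) = (5 + p)*L = L*(5 + p))
(-92178 + F(154, 518)) + 5360 = (-92178 + 518*(5 + 154)) + 5360 = (-92178 + 518*159) + 5360 = (-92178 + 82362) + 5360 = -9816 + 5360 = -4456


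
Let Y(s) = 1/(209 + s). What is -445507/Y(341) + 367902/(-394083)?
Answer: -10729078295828/43787 ≈ -2.4503e+8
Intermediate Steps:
-445507/Y(341) + 367902/(-394083) = -445507/(1/(209 + 341)) + 367902/(-394083) = -445507/(1/550) + 367902*(-1/394083) = -445507/1/550 - 40878/43787 = -445507*550 - 40878/43787 = -245028850 - 40878/43787 = -10729078295828/43787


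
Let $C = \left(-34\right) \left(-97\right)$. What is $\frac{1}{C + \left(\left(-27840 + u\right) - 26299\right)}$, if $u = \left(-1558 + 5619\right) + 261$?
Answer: $- \frac{1}{46519} \approx -2.1497 \cdot 10^{-5}$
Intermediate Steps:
$u = 4322$ ($u = 4061 + 261 = 4322$)
$C = 3298$
$\frac{1}{C + \left(\left(-27840 + u\right) - 26299\right)} = \frac{1}{3298 + \left(\left(-27840 + 4322\right) - 26299\right)} = \frac{1}{3298 - 49817} = \frac{1}{-46519} = - \frac{1}{46519}$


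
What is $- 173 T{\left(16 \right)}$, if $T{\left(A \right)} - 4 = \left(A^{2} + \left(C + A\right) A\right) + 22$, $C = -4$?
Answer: $-82002$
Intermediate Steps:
$T{\left(A \right)} = 26 + A^{2} + A \left(-4 + A\right)$ ($T{\left(A \right)} = 4 + \left(\left(A^{2} + \left(-4 + A\right) A\right) + 22\right) = 4 + \left(\left(A^{2} + A \left(-4 + A\right)\right) + 22\right) = 4 + \left(22 + A^{2} + A \left(-4 + A\right)\right) = 26 + A^{2} + A \left(-4 + A\right)$)
$- 173 T{\left(16 \right)} = - 173 \left(26 - 64 + 2 \cdot 16^{2}\right) = - 173 \left(26 - 64 + 2 \cdot 256\right) = - 173 \left(26 - 64 + 512\right) = \left(-173\right) 474 = -82002$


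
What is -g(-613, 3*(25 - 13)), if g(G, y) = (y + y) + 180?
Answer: -252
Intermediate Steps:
g(G, y) = 180 + 2*y (g(G, y) = 2*y + 180 = 180 + 2*y)
-g(-613, 3*(25 - 13)) = -(180 + 2*(3*(25 - 13))) = -(180 + 2*(3*12)) = -(180 + 2*36) = -(180 + 72) = -1*252 = -252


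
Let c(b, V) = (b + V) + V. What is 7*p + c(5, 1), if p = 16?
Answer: 119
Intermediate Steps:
c(b, V) = b + 2*V (c(b, V) = (V + b) + V = b + 2*V)
7*p + c(5, 1) = 7*16 + (5 + 2*1) = 112 + (5 + 2) = 112 + 7 = 119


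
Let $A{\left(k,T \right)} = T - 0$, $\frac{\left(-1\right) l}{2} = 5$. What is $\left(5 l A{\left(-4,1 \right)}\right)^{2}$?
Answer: $2500$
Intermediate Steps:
$l = -10$ ($l = \left(-2\right) 5 = -10$)
$A{\left(k,T \right)} = T$ ($A{\left(k,T \right)} = T + 0 = T$)
$\left(5 l A{\left(-4,1 \right)}\right)^{2} = \left(5 \left(-10\right) 1\right)^{2} = \left(\left(-50\right) 1\right)^{2} = \left(-50\right)^{2} = 2500$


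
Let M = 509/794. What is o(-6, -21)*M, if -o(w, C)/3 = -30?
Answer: 22905/397 ≈ 57.695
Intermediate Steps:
M = 509/794 (M = 509*(1/794) = 509/794 ≈ 0.64106)
o(w, C) = 90 (o(w, C) = -3*(-30) = 90)
o(-6, -21)*M = 90*(509/794) = 22905/397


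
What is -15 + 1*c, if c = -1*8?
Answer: -23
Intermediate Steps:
c = -8
-15 + 1*c = -15 + 1*(-8) = -15 - 8 = -23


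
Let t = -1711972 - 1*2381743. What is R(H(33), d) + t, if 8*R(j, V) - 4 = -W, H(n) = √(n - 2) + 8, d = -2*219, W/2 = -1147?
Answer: -16373711/4 ≈ -4.0934e+6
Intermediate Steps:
W = -2294 (W = 2*(-1147) = -2294)
t = -4093715 (t = -1711972 - 2381743 = -4093715)
d = -438
H(n) = 8 + √(-2 + n) (H(n) = √(-2 + n) + 8 = 8 + √(-2 + n))
R(j, V) = 1149/4 (R(j, V) = ½ + (-1*(-2294))/8 = ½ + (⅛)*2294 = ½ + 1147/4 = 1149/4)
R(H(33), d) + t = 1149/4 - 4093715 = -16373711/4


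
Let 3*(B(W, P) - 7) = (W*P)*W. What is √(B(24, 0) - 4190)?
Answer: I*√4183 ≈ 64.676*I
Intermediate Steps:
B(W, P) = 7 + P*W²/3 (B(W, P) = 7 + ((W*P)*W)/3 = 7 + ((P*W)*W)/3 = 7 + (P*W²)/3 = 7 + P*W²/3)
√(B(24, 0) - 4190) = √((7 + (⅓)*0*24²) - 4190) = √((7 + (⅓)*0*576) - 4190) = √((7 + 0) - 4190) = √(7 - 4190) = √(-4183) = I*√4183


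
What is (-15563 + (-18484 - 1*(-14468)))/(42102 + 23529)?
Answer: -19579/65631 ≈ -0.29832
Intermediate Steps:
(-15563 + (-18484 - 1*(-14468)))/(42102 + 23529) = (-15563 + (-18484 + 14468))/65631 = (-15563 - 4016)*(1/65631) = -19579*1/65631 = -19579/65631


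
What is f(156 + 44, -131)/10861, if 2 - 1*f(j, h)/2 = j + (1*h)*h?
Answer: -34718/10861 ≈ -3.1966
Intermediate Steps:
f(j, h) = 4 - 2*j - 2*h² (f(j, h) = 4 - 2*(j + (1*h)*h) = 4 - 2*(j + h*h) = 4 - 2*(j + h²) = 4 + (-2*j - 2*h²) = 4 - 2*j - 2*h²)
f(156 + 44, -131)/10861 = (4 - 2*(156 + 44) - 2*(-131)²)/10861 = (4 - 2*200 - 2*17161)*(1/10861) = (4 - 400 - 34322)*(1/10861) = -34718*1/10861 = -34718/10861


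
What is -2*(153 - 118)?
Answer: -70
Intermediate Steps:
-2*(153 - 118) = -2*35 = -70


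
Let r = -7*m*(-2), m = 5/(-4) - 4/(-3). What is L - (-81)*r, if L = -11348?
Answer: -22507/2 ≈ -11254.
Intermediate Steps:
m = 1/12 (m = 5*(-¼) - 4*(-⅓) = -5/4 + 4/3 = 1/12 ≈ 0.083333)
r = 7/6 (r = -7*1/12*(-2) = -7/12*(-2) = 7/6 ≈ 1.1667)
L - (-81)*r = -11348 - (-81)*7/6 = -11348 - 1*(-189/2) = -11348 + 189/2 = -22507/2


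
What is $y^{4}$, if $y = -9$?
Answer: $6561$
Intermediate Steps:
$y^{4} = \left(-9\right)^{4} = 6561$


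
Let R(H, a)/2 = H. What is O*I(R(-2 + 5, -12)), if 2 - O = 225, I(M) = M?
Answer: -1338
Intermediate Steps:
R(H, a) = 2*H
O = -223 (O = 2 - 1*225 = 2 - 225 = -223)
O*I(R(-2 + 5, -12)) = -446*(-2 + 5) = -446*3 = -223*6 = -1338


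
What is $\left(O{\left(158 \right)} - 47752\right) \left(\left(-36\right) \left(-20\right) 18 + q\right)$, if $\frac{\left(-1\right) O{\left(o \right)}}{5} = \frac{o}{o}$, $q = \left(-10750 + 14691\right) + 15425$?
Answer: $-1543792782$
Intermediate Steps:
$q = 19366$ ($q = 3941 + 15425 = 19366$)
$O{\left(o \right)} = -5$ ($O{\left(o \right)} = - 5 \frac{o}{o} = \left(-5\right) 1 = -5$)
$\left(O{\left(158 \right)} - 47752\right) \left(\left(-36\right) \left(-20\right) 18 + q\right) = \left(-5 - 47752\right) \left(\left(-36\right) \left(-20\right) 18 + 19366\right) = - 47757 \left(720 \cdot 18 + 19366\right) = - 47757 \left(12960 + 19366\right) = \left(-47757\right) 32326 = -1543792782$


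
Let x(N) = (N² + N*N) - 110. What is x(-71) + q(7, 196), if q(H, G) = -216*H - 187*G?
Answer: -28192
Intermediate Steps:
x(N) = -110 + 2*N² (x(N) = (N² + N²) - 110 = 2*N² - 110 = -110 + 2*N²)
x(-71) + q(7, 196) = (-110 + 2*(-71)²) + (-216*7 - 187*196) = (-110 + 2*5041) + (-1512 - 36652) = (-110 + 10082) - 38164 = 9972 - 38164 = -28192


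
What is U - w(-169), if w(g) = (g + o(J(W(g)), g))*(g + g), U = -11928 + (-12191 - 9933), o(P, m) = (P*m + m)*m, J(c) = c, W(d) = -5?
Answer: -38705646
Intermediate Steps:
o(P, m) = m*(m + P*m) (o(P, m) = (m + P*m)*m = m*(m + P*m))
U = -34052 (U = -11928 - 22124 = -34052)
w(g) = 2*g*(g - 4*g²) (w(g) = (g + g²*(1 - 5))*(g + g) = (g + g²*(-4))*(2*g) = (g - 4*g²)*(2*g) = 2*g*(g - 4*g²))
U - w(-169) = -34052 - (-169)²*(2 - 8*(-169)) = -34052 - 28561*(2 + 1352) = -34052 - 28561*1354 = -34052 - 1*38671594 = -34052 - 38671594 = -38705646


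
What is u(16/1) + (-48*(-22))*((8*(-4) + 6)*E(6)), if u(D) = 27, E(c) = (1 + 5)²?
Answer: -988389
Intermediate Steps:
E(c) = 36 (E(c) = 6² = 36)
u(16/1) + (-48*(-22))*((8*(-4) + 6)*E(6)) = 27 + (-48*(-22))*((8*(-4) + 6)*36) = 27 + 1056*((-32 + 6)*36) = 27 + 1056*(-26*36) = 27 + 1056*(-936) = 27 - 988416 = -988389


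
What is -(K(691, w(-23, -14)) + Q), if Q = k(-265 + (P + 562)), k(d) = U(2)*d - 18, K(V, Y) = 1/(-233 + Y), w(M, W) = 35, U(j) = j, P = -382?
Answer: 37225/198 ≈ 188.01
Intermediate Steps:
k(d) = -18 + 2*d (k(d) = 2*d - 18 = -18 + 2*d)
Q = -188 (Q = -18 + 2*(-265 + (-382 + 562)) = -18 + 2*(-265 + 180) = -18 + 2*(-85) = -18 - 170 = -188)
-(K(691, w(-23, -14)) + Q) = -(1/(-233 + 35) - 188) = -(1/(-198) - 188) = -(-1/198 - 188) = -1*(-37225/198) = 37225/198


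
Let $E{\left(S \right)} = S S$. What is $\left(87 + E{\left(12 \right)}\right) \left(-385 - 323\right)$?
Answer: $-163548$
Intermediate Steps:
$E{\left(S \right)} = S^{2}$
$\left(87 + E{\left(12 \right)}\right) \left(-385 - 323\right) = \left(87 + 12^{2}\right) \left(-385 - 323\right) = \left(87 + 144\right) \left(-708\right) = 231 \left(-708\right) = -163548$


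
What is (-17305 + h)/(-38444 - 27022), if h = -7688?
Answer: 2777/7274 ≈ 0.38177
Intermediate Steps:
(-17305 + h)/(-38444 - 27022) = (-17305 - 7688)/(-38444 - 27022) = -24993/(-65466) = -24993*(-1/65466) = 2777/7274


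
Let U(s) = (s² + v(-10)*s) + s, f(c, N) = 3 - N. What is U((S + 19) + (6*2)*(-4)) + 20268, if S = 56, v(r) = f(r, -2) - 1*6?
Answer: 20997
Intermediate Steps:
v(r) = -1 (v(r) = (3 - 1*(-2)) - 1*6 = (3 + 2) - 6 = 5 - 6 = -1)
U(s) = s² (U(s) = (s² - s) + s = s²)
U((S + 19) + (6*2)*(-4)) + 20268 = ((56 + 19) + (6*2)*(-4))² + 20268 = (75 + 12*(-4))² + 20268 = (75 - 48)² + 20268 = 27² + 20268 = 729 + 20268 = 20997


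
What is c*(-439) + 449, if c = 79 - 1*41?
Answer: -16233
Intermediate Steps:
c = 38 (c = 79 - 41 = 38)
c*(-439) + 449 = 38*(-439) + 449 = -16682 + 449 = -16233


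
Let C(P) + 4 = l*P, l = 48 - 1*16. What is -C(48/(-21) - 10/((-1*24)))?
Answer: 1340/21 ≈ 63.810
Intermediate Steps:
l = 32 (l = 48 - 16 = 32)
C(P) = -4 + 32*P
-C(48/(-21) - 10/((-1*24))) = -(-4 + 32*(48/(-21) - 10/((-1*24)))) = -(-4 + 32*(48*(-1/21) - 10/(-24))) = -(-4 + 32*(-16/7 - 10*(-1/24))) = -(-4 + 32*(-16/7 + 5/12)) = -(-4 + 32*(-157/84)) = -(-4 - 1256/21) = -1*(-1340/21) = 1340/21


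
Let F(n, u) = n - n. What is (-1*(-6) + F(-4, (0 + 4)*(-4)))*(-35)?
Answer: -210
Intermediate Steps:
F(n, u) = 0
(-1*(-6) + F(-4, (0 + 4)*(-4)))*(-35) = (-1*(-6) + 0)*(-35) = (6 + 0)*(-35) = 6*(-35) = -210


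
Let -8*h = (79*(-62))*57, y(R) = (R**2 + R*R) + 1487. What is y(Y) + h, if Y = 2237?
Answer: 40178893/4 ≈ 1.0045e+7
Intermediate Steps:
y(R) = 1487 + 2*R**2 (y(R) = (R**2 + R**2) + 1487 = 2*R**2 + 1487 = 1487 + 2*R**2)
h = 139593/4 (h = -79*(-62)*57/8 = -(-2449)*57/4 = -1/8*(-279186) = 139593/4 ≈ 34898.)
y(Y) + h = (1487 + 2*2237**2) + 139593/4 = (1487 + 2*5004169) + 139593/4 = (1487 + 10008338) + 139593/4 = 10009825 + 139593/4 = 40178893/4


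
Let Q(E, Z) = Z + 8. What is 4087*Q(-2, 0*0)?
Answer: 32696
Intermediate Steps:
Q(E, Z) = 8 + Z
4087*Q(-2, 0*0) = 4087*(8 + 0*0) = 4087*(8 + 0) = 4087*8 = 32696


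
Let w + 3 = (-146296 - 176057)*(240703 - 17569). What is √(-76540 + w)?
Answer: I*√71927990845 ≈ 2.6819e+5*I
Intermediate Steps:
w = -71927914305 (w = -3 + (-146296 - 176057)*(240703 - 17569) = -3 - 322353*223134 = -3 - 71927914302 = -71927914305)
√(-76540 + w) = √(-76540 - 71927914305) = √(-71927990845) = I*√71927990845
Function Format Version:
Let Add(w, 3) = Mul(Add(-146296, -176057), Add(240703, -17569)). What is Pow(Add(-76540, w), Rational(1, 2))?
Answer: Mul(I, Pow(71927990845, Rational(1, 2))) ≈ Mul(2.6819e+5, I)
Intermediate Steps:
w = -71927914305 (w = Add(-3, Mul(Add(-146296, -176057), Add(240703, -17569))) = Add(-3, Mul(-322353, 223134)) = Add(-3, -71927914302) = -71927914305)
Pow(Add(-76540, w), Rational(1, 2)) = Pow(Add(-76540, -71927914305), Rational(1, 2)) = Pow(-71927990845, Rational(1, 2)) = Mul(I, Pow(71927990845, Rational(1, 2)))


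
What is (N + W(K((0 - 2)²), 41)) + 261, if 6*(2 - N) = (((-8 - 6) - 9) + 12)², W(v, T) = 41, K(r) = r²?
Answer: 1703/6 ≈ 283.83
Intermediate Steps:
N = -109/6 (N = 2 - (((-8 - 6) - 9) + 12)²/6 = 2 - ((-14 - 9) + 12)²/6 = 2 - (-23 + 12)²/6 = 2 - ⅙*(-11)² = 2 - ⅙*121 = 2 - 121/6 = -109/6 ≈ -18.167)
(N + W(K((0 - 2)²), 41)) + 261 = (-109/6 + 41) + 261 = 137/6 + 261 = 1703/6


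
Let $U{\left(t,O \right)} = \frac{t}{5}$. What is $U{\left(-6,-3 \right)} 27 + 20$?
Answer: $- \frac{62}{5} \approx -12.4$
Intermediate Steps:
$U{\left(t,O \right)} = \frac{t}{5}$ ($U{\left(t,O \right)} = t \frac{1}{5} = \frac{t}{5}$)
$U{\left(-6,-3 \right)} 27 + 20 = \frac{1}{5} \left(-6\right) 27 + 20 = \left(- \frac{6}{5}\right) 27 + 20 = - \frac{162}{5} + 20 = - \frac{62}{5}$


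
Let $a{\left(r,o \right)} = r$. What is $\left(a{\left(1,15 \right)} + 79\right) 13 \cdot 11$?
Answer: $11440$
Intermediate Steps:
$\left(a{\left(1,15 \right)} + 79\right) 13 \cdot 11 = \left(1 + 79\right) 13 \cdot 11 = 80 \cdot 143 = 11440$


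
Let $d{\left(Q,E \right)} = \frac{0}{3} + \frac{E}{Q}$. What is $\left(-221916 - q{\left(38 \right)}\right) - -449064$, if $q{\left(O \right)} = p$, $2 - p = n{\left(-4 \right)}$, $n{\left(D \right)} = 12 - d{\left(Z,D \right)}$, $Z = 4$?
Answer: $227159$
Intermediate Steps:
$d{\left(Q,E \right)} = \frac{E}{Q}$ ($d{\left(Q,E \right)} = 0 \cdot \frac{1}{3} + \frac{E}{Q} = 0 + \frac{E}{Q} = \frac{E}{Q}$)
$n{\left(D \right)} = 12 - \frac{D}{4}$
$p = -11$ ($p = 2 - \left(12 - -1\right) = 2 - \left(12 + 1\right) = 2 - 13 = -11$)
$q{\left(O \right)} = -11$
$\left(-221916 - q{\left(38 \right)}\right) - -449064 = \left(-221916 - -11\right) - -449064 = \left(-221916 + 11\right) + 449064 = -221905 + 449064 = 227159$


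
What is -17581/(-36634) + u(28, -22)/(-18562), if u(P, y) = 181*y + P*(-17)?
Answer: 244826447/340000154 ≈ 0.72008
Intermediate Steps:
u(P, y) = -17*P + 181*y (u(P, y) = 181*y - 17*P = -17*P + 181*y)
-17581/(-36634) + u(28, -22)/(-18562) = -17581/(-36634) + (-17*28 + 181*(-22))/(-18562) = -17581*(-1/36634) + (-476 - 3982)*(-1/18562) = 17581/36634 - 4458*(-1/18562) = 17581/36634 + 2229/9281 = 244826447/340000154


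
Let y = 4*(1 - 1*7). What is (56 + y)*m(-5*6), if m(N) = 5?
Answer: 160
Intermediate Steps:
y = -24 (y = 4*(1 - 7) = 4*(-6) = -24)
(56 + y)*m(-5*6) = (56 - 24)*5 = 32*5 = 160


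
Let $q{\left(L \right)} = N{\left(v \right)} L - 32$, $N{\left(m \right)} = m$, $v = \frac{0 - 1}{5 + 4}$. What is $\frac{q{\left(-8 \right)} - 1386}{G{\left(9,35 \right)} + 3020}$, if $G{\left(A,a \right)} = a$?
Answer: $- \frac{12754}{27495} \approx -0.46387$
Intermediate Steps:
$v = - \frac{1}{9} \approx -0.11111$
$q{\left(L \right)} = -32 - \frac{L}{9}$ ($q{\left(L \right)} = - \frac{L}{9} - 32 = -32 - \frac{L}{9}$)
$\frac{q{\left(-8 \right)} - 1386}{G{\left(9,35 \right)} + 3020} = \frac{\left(-32 - - \frac{8}{9}\right) - 1386}{35 + 3020} = \frac{\left(-32 + \frac{8}{9}\right) - 1386}{3055} = \left(- \frac{280}{9} - 1386\right) \frac{1}{3055} = \left(- \frac{12754}{9}\right) \frac{1}{3055} = - \frac{12754}{27495}$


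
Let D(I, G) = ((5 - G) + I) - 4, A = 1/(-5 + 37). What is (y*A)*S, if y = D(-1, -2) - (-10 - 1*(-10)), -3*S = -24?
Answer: ½ ≈ 0.50000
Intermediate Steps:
S = 8 (S = -⅓*(-24) = 8)
A = 1/32 ≈ 0.031250
D(I, G) = 1 + I - G (D(I, G) = (5 + I - G) - 4 = 1 + I - G)
y = 2 (y = (1 - 1 - 1*(-2)) - (-10 - 1*(-10)) = (1 - 1 + 2) - (-10 + 10) = 2 - 1*0 = 2 + 0 = 2)
(y*A)*S = (2*(1/32))*8 = (1/16)*8 = ½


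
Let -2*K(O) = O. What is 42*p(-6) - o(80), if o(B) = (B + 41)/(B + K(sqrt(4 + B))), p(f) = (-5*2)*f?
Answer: 16065400/6379 - 121*sqrt(21)/6379 ≈ 2518.4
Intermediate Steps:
p(f) = -10*f
K(O) = -O/2
o(B) = (41 + B)/(B - sqrt(4 + B)/2) (o(B) = (B + 41)/(B - sqrt(4 + B)/2) = (41 + B)/(B - sqrt(4 + B)/2))
42*p(-6) - o(80) = 42*(-10*(-6)) - 2*(41 + 80)/(-sqrt(4 + 80) + 2*80) = 42*60 - 2*121/(-sqrt(84) + 160) = 2520 - 2*121/(-2*sqrt(21) + 160) = 2520 - 2*121/(160 - 2*sqrt(21)) = 2520 - 242/(160 - 2*sqrt(21))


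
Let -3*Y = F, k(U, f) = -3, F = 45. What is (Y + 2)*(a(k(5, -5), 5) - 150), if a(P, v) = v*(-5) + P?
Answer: 2314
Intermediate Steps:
Y = -15 (Y = -1/3*45 = -15)
a(P, v) = P - 5*v (a(P, v) = -5*v + P = P - 5*v)
(Y + 2)*(a(k(5, -5), 5) - 150) = (-15 + 2)*((-3 - 5*5) - 150) = -13*((-3 - 25) - 150) = -13*(-28 - 150) = -13*(-178) = 2314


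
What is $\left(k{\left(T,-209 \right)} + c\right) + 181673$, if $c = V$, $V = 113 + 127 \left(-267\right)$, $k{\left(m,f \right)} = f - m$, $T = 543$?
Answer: $147125$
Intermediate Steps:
$V = -33796$ ($V = 113 - 33909 = -33796$)
$c = -33796$
$\left(k{\left(T,-209 \right)} + c\right) + 181673 = \left(\left(-209 - 543\right) - 33796\right) + 181673 = \left(-752 - 33796\right) + 181673 = -34548 + 181673 = 147125$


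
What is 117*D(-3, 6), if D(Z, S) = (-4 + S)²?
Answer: 468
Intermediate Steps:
117*D(-3, 6) = 117*(-4 + 6)² = 117*2² = 117*4 = 468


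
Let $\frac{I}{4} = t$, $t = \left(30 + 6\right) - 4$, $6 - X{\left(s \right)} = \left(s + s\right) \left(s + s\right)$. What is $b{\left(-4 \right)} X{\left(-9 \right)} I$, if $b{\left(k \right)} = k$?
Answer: $162816$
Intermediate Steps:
$X{\left(s \right)} = 6 - 4 s^{2}$ ($X{\left(s \right)} = 6 - \left(s + s\right) \left(s + s\right) = 6 - 2 s 2 s = 6 - 4 s^{2}$)
$t = 32$ ($t = 36 - 4 = 32$)
$I = 128$ ($I = 4 \cdot 32 = 128$)
$b{\left(-4 \right)} X{\left(-9 \right)} I = - 4 \left(6 - 4 \left(-9\right)^{2}\right) 128 = - 4 \left(6 - 324\right) 128 = \left(-4\right) \left(-318\right) 128 = 1272 \cdot 128 = 162816$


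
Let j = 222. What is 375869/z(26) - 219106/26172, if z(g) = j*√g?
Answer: -109553/13086 + 28913*√26/444 ≈ 323.67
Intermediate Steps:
z(g) = 222*√g
375869/z(26) - 219106/26172 = 375869/((222*√26)) - 219106/26172 = 375869*(√26/5772) - 219106*1/26172 = 28913*√26/444 - 109553/13086 = -109553/13086 + 28913*√26/444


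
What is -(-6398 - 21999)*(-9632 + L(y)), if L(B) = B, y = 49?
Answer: -272128451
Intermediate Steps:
-(-6398 - 21999)*(-9632 + L(y)) = -(-6398 - 21999)*(-9632 + 49) = -(-28397)*(-9583) = -1*272128451 = -272128451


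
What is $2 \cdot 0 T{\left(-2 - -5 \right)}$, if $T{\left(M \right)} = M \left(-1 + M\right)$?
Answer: $0$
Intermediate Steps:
$2 \cdot 0 T{\left(-2 - -5 \right)} = 2 \cdot 0 \left(-2 - -5\right) \left(-1 - -3\right) = 0 \left(-2 + 5\right) \left(-1 + \left(-2 + 5\right)\right) = 0 \cdot 3 \left(-1 + 3\right) = 0 \cdot 3 \cdot 2 = 0 \cdot 6 = 0$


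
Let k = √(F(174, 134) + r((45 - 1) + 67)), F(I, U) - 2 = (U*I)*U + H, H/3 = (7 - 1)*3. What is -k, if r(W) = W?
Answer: -√3124511 ≈ -1767.6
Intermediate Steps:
H = 54 (H = 3*((7 - 1)*3) = 3*(6*3) = 3*18 = 54)
F(I, U) = 56 + I*U² (F(I, U) = 2 + ((U*I)*U + 54) = 2 + ((I*U)*U + 54) = 2 + (I*U² + 54) = 2 + (54 + I*U²) = 56 + I*U²)
k = √3124511 (k = √((56 + 174*134²) + ((45 - 1) + 67)) = √((56 + 174*17956) + (44 + 67)) = √((56 + 3124344) + 111) = √(3124400 + 111) = √3124511 ≈ 1767.6)
-k = -√3124511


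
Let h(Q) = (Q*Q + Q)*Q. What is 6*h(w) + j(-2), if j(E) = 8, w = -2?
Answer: -16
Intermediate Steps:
h(Q) = Q*(Q + Q**2) (h(Q) = (Q**2 + Q)*Q = (Q + Q**2)*Q = Q*(Q + Q**2))
6*h(w) + j(-2) = 6*((-2)**2*(1 - 2)) + 8 = 6*(4*(-1)) + 8 = 6*(-4) + 8 = -24 + 8 = -16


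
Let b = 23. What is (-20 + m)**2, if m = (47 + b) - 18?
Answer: 1024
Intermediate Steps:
m = 52 (m = (47 + 23) - 18 = 70 - 18 = 52)
(-20 + m)**2 = (-20 + 52)**2 = 32**2 = 1024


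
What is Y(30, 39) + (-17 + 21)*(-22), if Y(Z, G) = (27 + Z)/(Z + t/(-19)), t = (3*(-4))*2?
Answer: -17063/198 ≈ -86.177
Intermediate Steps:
t = -24 (t = -12*2 = -24)
Y(Z, G) = (27 + Z)/(24/19 + Z) (Y(Z, G) = (27 + Z)/(Z - 24/(-19)) = (27 + Z)/(Z - 24*(-1/19)) = (27 + Z)/(Z + 24/19) = (27 + Z)/(24/19 + Z))
Y(30, 39) + (-17 + 21)*(-22) = 19*(27 + 30)/(24 + 19*30) + (-17 + 21)*(-22) = 19*57/(24 + 570) + 4*(-22) = 19*57/594 - 88 = 19*(1/594)*57 - 88 = 361/198 - 88 = -17063/198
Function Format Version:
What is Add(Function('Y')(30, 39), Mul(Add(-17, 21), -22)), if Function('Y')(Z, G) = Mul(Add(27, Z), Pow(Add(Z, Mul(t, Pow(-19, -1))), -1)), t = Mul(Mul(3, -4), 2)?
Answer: Rational(-17063, 198) ≈ -86.177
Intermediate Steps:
t = -24 (t = Mul(-12, 2) = -24)
Function('Y')(Z, G) = Mul(Pow(Add(Rational(24, 19), Z), -1), Add(27, Z)) (Function('Y')(Z, G) = Mul(Add(27, Z), Pow(Add(Z, Mul(-24, Pow(-19, -1))), -1)) = Mul(Add(27, Z), Pow(Add(Z, Mul(-24, Rational(-1, 19))), -1)) = Mul(Add(27, Z), Pow(Add(Z, Rational(24, 19)), -1)) = Mul(Add(27, Z), Pow(Add(Rational(24, 19), Z), -1)) = Mul(Pow(Add(Rational(24, 19), Z), -1), Add(27, Z)))
Add(Function('Y')(30, 39), Mul(Add(-17, 21), -22)) = Add(Mul(19, Pow(Add(24, Mul(19, 30)), -1), Add(27, 30)), Mul(Add(-17, 21), -22)) = Add(Mul(19, Pow(Add(24, 570), -1), 57), Mul(4, -22)) = Add(Mul(19, Pow(594, -1), 57), -88) = Add(Mul(19, Rational(1, 594), 57), -88) = Add(Rational(361, 198), -88) = Rational(-17063, 198)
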